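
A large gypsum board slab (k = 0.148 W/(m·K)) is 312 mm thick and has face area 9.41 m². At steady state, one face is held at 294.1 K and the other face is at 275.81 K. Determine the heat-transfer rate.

Q = 81.6 W

Q = kA·ΔT/L = 0.148 × 9.41 × |294.1 K − 275.81 K| / 0.312 = 81.6 W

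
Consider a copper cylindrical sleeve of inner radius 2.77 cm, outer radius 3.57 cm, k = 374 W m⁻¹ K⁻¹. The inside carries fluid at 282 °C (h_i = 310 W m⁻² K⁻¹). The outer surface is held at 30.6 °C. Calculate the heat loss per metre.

Q' = 13.5 kW/m

Series thermal resistances, inner to outer:
  R'_conv,in = 1/(2πr h) = 1/(2π·0.0277·310) = 0.01853 m·K/W
  R'_copper = ln(0.0357/0.0277)/(2πk) = 0.2537/(2π·374) = 1.080×10^-4 m·K/W
ΣR = 0.01853 + 1.080×10^-4 = 0.01864 m·K/W
Q' = ΔT/ΣR = (282 °C − 30.6 °C)/0.01864 = 13500 W/m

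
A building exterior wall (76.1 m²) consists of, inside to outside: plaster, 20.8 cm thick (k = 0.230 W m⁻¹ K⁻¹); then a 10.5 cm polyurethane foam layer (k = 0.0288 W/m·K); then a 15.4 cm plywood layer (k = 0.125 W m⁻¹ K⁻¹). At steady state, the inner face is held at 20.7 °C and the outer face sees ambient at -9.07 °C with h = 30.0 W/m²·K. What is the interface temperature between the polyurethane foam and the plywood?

Resistance network (inner→outer):
  R_plaster = L/(kA) = 0.208/(0.230·76.1) = 0.01188 K/W
  R_polyurethane foam = L/(kA) = 0.105/(0.0288·76.1) = 0.04791 K/W
  R_plywood = L/(kA) = 0.154/(0.125·76.1) = 0.01619 K/W
  R_conv,out = 1/(hA) = 1/(30.0·76.1) = 4.380×10^-4 K/W
ΣR = 0.01188 + 0.04791 + 0.01619 + 4.380×10^-4 = 0.07642 K/W
Q = ΔT/ΣR = (20.7 °C − -9.07 °C)/0.07642 = 389.6 W
From the inner boundary to the polyurethane foam/plywood interface, ΣR_partial = 0.05979 K/W.
T_interface = T_in − Q·ΣR_partial = 20.7 °C − (389.6)(0.05979) = -2.59 °C

T = -2.59 °C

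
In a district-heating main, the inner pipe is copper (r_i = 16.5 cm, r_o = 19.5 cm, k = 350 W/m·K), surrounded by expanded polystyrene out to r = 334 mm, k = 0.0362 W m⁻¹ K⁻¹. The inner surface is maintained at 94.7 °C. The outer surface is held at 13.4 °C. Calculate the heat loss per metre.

Q' = 34.4 W/m

Resistance network (inner→outer):
  R'_copper = ln(0.195/0.165)/(2πk) = 0.1671/(2π·350) = 7.596×10^-5 m·K/W
  R'_expanded polystyrene = ln(0.334/0.195)/(2πk) = 0.5381/(2π·0.0362) = 2.366 m·K/W
ΣR = 7.596×10^-5 + 2.366 = 2.366 m·K/W
Q' = ΔT/ΣR = (94.7 °C − 13.4 °C)/2.366 = 34.4 W/m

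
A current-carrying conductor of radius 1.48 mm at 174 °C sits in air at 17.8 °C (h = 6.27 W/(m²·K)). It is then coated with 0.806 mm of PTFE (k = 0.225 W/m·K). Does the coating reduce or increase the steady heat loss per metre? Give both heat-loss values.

increases: 9.11 → 13.7 W/m

Critical radius for a cylinder: r_cr = k/h = 0.0359 m = 3.59 cm.
Outer radius after coating: r₂ = 0.00148 + 8.06×10^-4 = 0.002286 m.
Since r₁ < r_cr and r₂ ≤ r_cr, the coating moves toward the maximum at r_cr — heat loss rises.
Bare: R = 1/(2πr₁h) = 17.15 m·K/W; Q = 156.2/17.15 = 9.11 W/m.
Coated: R = R_cond + R_conv = 11.41 m·K/W; Q = 156.2/11.41 = 13.7 W/m.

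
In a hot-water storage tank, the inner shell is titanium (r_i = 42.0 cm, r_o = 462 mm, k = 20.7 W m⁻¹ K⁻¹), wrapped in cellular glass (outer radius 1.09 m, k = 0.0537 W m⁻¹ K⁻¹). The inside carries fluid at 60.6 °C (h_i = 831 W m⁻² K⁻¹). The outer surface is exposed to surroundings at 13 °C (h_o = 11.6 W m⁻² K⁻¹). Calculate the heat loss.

Treat each layer as a resistance in series:
  R_conv,in = 1/(4πr²h) = 1/(4π·0.420²·831) = 5.429×10^-4 K/W
  R_titanium = (1/0.420 − 1/0.462)/(4πk) = 0.2165/(4π·20.7) = 8.321×10^-4 K/W
  R_cellular glass = (1/0.462 − 1/1.09)/(4πk) = 1.247/(4π·0.0537) = 1.848 K/W
  R_conv,out = 1/(4πr²h) = 1/(4π·1.09²·11.6) = 0.005774 K/W
ΣR = 5.429×10^-4 + 8.321×10^-4 + 1.848 + 0.005774 = 1.855 K/W
Q = ΔT/ΣR = (60.6 °C − 13 °C)/1.855 = 25.7 W

Q = 25.7 W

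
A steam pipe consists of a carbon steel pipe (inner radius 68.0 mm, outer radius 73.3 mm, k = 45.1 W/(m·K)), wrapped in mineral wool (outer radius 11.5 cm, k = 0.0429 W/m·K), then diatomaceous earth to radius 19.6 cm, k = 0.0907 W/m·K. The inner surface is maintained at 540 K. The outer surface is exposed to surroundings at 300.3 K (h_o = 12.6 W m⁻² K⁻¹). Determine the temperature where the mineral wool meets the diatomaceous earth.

T = 390 K

Resistance network (inner→outer):
  R'_carbon steel = ln(0.0733/0.0680)/(2πk) = 0.07505/(2π·45.1) = 2.649×10^-4 m·K/W
  R'_mineral wool = ln(0.115/0.0733)/(2πk) = 0.4504/(2π·0.0429) = 1.671 m·K/W
  R'_diatomaceous earth = ln(0.196/0.115)/(2πk) = 0.5332/(2π·0.0907) = 0.9356 m·K/W
  R'_conv,out = 1/(2πr h) = 1/(2π·0.196·12.6) = 0.06445 m·K/W
ΣR = 2.649×10^-4 + 1.671 + 0.9356 + 0.06445 = 2.671 m·K/W
Q' = ΔT/ΣR = (540 K − 300.3 K)/2.671 = 89.74 W/m
From the inner boundary to the mineral wool/diatomaceous earth interface, ΣR_partial = 1.671 m·K/W.
T_interface = T_in − Q'·ΣR_partial = 540 K − (89.74)(1.671) = 390 K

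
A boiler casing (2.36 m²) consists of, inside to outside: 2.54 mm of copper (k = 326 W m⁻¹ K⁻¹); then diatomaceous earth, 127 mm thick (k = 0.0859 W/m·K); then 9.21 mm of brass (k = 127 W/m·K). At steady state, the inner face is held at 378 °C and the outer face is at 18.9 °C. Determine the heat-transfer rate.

Treat each layer as a resistance in series:
  R_copper = L/(kA) = 0.00254/(326·2.36) = 3.301×10^-6 K/W
  R_diatomaceous earth = L/(kA) = 0.127/(0.0859·2.36) = 0.6265 K/W
  R_brass = L/(kA) = 0.00921/(127·2.36) = 3.073×10^-5 K/W
ΣR = 3.301×10^-6 + 0.6265 + 3.073×10^-5 = 0.6265 K/W
Q = ΔT/ΣR = (378 °C − 18.9 °C)/0.6265 = 573 W

Q = 573 W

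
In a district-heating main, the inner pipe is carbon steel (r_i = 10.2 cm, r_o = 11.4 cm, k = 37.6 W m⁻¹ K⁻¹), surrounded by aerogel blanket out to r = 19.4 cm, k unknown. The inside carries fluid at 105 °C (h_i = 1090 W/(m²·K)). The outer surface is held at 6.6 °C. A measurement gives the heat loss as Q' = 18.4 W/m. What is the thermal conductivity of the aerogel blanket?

k = 0.0158 W/m·K

ΣR = ΔT/Q' = |105 − 6.6|/18.4 = 5.348 m·K/W
Known resistances:
  R'_conv,in = 1/(2πr h) = 1/(2π·0.102·1090) = 0.001432 m·K/W
  R'_carbon steel = ln(0.114/0.102)/(2πk) = 0.1112/(2π·37.6) = 4.708×10^-4 m·K/W
R_aerogel blanket = ΣR − ΣR_known = 5.348 − 0.001903 = 5.346 m·K/W
ln(r₂/r₁)/(2πk) = 5.346 ⇒ k = 0.5317/(2π·5.346) = 0.0158 W/m·K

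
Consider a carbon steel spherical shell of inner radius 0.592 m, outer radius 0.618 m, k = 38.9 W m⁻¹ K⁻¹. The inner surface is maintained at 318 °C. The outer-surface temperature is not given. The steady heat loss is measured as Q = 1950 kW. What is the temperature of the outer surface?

Sum the resistances:
  R_carbon steel = (1/0.592 − 1/0.618)/(4πk) = 0.07107/(4π·38.9) = 1.454×10^-4 K/W
ΣR = 1.454×10^-4 K/W
ΔT = Q·ΣR = 1.95×10^6 × 1.454×10^-4 = 283.5 K
Heat flows outward, so T_out = T_in − ΔT = 318 − 283.5 = 34.5 °C

T_out = 34.5 °C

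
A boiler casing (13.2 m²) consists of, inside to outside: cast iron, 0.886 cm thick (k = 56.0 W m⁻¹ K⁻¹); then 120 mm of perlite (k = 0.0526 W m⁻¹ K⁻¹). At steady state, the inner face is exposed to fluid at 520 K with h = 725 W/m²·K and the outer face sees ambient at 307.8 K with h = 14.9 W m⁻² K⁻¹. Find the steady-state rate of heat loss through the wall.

Q = 1190 W

Resistance network (inner→outer):
  R_conv,in = 1/(hA) = 1/(725·13.2) = 1.045×10^-4 K/W
  R_cast iron = L/(kA) = 0.00886/(56.0·13.2) = 1.199×10^-5 K/W
  R_perlite = L/(kA) = 0.120/(0.0526·13.2) = 0.1728 K/W
  R_conv,out = 1/(hA) = 1/(14.9·13.2) = 0.005084 K/W
ΣR = 1.045×10^-4 + 1.199×10^-5 + 0.1728 + 0.005084 = 0.1780 K/W
Q = ΔT/ΣR = (520 K − 307.8 K)/0.1780 = 1190 W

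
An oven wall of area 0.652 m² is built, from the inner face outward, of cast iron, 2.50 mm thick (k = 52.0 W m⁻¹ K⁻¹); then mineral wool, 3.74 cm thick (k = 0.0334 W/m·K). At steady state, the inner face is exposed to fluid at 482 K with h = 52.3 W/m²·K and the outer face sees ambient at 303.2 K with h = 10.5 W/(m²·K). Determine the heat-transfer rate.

Treat each layer as a resistance in series:
  R_conv,in = 1/(hA) = 1/(52.3·0.652) = 0.02933 K/W
  R_cast iron = L/(kA) = 0.00250/(52.0·0.652) = 7.374×10^-5 K/W
  R_mineral wool = L/(kA) = 0.0374/(0.0334·0.652) = 1.717 K/W
  R_conv,out = 1/(hA) = 1/(10.5·0.652) = 0.1461 K/W
ΣR = 0.02933 + 7.374×10^-5 + 1.717 + 0.1461 = 1.893 K/W
Q = ΔT/ΣR = (482 K − 303.2 K)/1.893 = 94.5 W

Q = 94.5 W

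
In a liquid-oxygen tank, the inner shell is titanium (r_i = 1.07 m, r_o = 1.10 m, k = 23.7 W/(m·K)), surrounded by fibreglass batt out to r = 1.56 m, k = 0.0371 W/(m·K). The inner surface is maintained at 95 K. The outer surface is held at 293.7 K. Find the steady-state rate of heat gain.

Q = 346 W

Series thermal resistances, inner to outer:
  R_titanium = (1/1.07 − 1/1.10)/(4πk) = 0.02549/(4π·23.7) = 8.558×10^-5 K/W
  R_fibreglass batt = (1/1.10 − 1/1.56)/(4πk) = 0.2681/(4π·0.0371) = 0.5750 K/W
ΣR = 8.558×10^-5 + 0.5750 = 0.5751 K/W
Q = ΔT/ΣR = (95 K − 293.7 K)/0.5751 = -346 W
(Negative Q ⇒ heat flows inward; heat gain = 346 W.)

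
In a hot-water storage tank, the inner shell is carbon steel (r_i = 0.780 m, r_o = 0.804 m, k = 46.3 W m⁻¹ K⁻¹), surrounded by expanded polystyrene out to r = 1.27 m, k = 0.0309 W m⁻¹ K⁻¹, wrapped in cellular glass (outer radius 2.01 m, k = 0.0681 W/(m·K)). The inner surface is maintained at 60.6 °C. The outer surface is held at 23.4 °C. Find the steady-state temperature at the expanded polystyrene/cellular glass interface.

T = 31.7 °C

Treat each layer as a resistance in series:
  R_carbon steel = (1/0.780 − 1/0.804)/(4πk) = 0.03827/(4π·46.3) = 6.578×10^-5 K/W
  R_expanded polystyrene = (1/0.804 − 1/1.27)/(4πk) = 0.4564/(4π·0.0309) = 1.175 K/W
  R_cellular glass = (1/1.27 − 1/2.01)/(4πk) = 0.2899/(4π·0.0681) = 0.3387 K/W
ΣR = 6.578×10^-5 + 1.175 + 0.3387 = 1.514 K/W
Q = ΔT/ΣR = (60.6 °C − 23.4 °C)/1.514 = 24.57 W
From the inner boundary to the expanded polystyrene/cellular glass interface, ΣR_partial = 1.175 K/W.
T_interface = T_in − Q·ΣR_partial = 60.6 °C − (24.57)(1.175) = 31.7 °C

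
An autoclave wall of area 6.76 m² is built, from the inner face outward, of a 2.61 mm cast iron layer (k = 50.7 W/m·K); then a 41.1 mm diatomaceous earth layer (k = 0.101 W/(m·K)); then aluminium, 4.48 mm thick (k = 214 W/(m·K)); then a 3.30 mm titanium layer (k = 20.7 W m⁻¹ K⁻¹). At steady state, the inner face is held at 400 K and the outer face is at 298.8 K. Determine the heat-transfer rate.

Q = 1680 W

Resistance network (inner→outer):
  R_cast iron = L/(kA) = 0.00261/(50.7·6.76) = 7.615×10^-6 K/W
  R_diatomaceous earth = L/(kA) = 0.0411/(0.101·6.76) = 0.06020 K/W
  R_aluminium = L/(kA) = 0.00448/(214·6.76) = 3.097×10^-6 K/W
  R_titanium = L/(kA) = 0.00330/(20.7·6.76) = 2.358×10^-5 K/W
ΣR = 7.615×10^-6 + 0.06020 + 3.097×10^-6 + 2.358×10^-5 = 0.06023 K/W
Q = ΔT/ΣR = (400 K − 298.8 K)/0.06023 = 1680 W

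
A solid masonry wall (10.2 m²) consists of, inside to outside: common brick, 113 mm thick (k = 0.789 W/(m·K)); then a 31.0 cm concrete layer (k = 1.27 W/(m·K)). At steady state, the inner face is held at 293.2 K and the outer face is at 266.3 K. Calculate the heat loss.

Q = 708 W

Series thermal resistances, inner to outer:
  R_common brick = L/(kA) = 0.113/(0.789·10.2) = 0.01404 K/W
  R_concrete = L/(kA) = 0.310/(1.27·10.2) = 0.02393 K/W
ΣR = 0.01404 + 0.02393 = 0.03797 K/W
Q = ΔT/ΣR = (293.2 K − 266.3 K)/0.03797 = 708 W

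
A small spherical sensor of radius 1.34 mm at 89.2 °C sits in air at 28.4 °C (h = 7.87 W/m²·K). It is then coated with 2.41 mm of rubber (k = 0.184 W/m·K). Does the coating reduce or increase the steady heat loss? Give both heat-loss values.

Critical radius for a sphere: r_cr = 2k/h = 0.0468 m = 4.68 cm.
Outer radius after coating: r₂ = 0.00134 + 0.00241 = 0.00375 m.
Since r₁ < r_cr and r₂ ≤ r_cr, the coating moves toward the maximum at r_cr — heat loss rises.
Bare: R = 1/(4πr₁²h) = 5631 K/W; Q = 60.8/5631 = 0.0108 W.
Coated: R = R_cond + R_conv = 926.5 K/W; Q = 60.8/926.5 = 0.0656 W.

increases: 0.0108 → 0.0656 W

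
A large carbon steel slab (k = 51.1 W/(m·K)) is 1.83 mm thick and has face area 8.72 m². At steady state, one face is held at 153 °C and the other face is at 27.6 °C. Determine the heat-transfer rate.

Q = 30500 kW

Q = kA·ΔT/L = 51.1 × 8.72 × |153 °C − 27.6 °C| / 0.00183 = 3.05×10^7 W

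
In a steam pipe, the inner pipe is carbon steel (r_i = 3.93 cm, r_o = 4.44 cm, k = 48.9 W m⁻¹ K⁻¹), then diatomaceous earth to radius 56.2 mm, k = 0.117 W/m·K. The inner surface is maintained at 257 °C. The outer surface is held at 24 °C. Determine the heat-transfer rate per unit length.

Q' = 726 W/m

Resistance network (inner→outer):
  R'_carbon steel = ln(0.0444/0.0393)/(2πk) = 0.1220/(2π·48.9) = 3.971×10^-4 m·K/W
  R'_diatomaceous earth = ln(0.0562/0.0444)/(2πk) = 0.2357/(2π·0.117) = 0.3206 m·K/W
ΣR = 3.971×10^-4 + 0.3206 = 0.3210 m·K/W
Q' = ΔT/ΣR = (257 °C − 24 °C)/0.3210 = 726 W/m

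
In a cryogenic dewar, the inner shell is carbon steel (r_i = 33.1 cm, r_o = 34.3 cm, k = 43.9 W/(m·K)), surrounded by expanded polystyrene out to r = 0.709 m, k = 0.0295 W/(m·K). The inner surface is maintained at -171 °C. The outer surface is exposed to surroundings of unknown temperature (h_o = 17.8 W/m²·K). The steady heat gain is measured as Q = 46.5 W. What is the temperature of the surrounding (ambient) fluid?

T_out = 18.2 °C

Series resistances:
  R_carbon steel = (1/0.331 − 1/0.343)/(4πk) = 0.1057/(4π·43.9) = 1.916×10^-4 K/W
  R_expanded polystyrene = (1/0.343 − 1/0.709)/(4πk) = 1.505/(4π·0.0295) = 4.060 K/W
  R_conv,out = 1/(4πr²h) = 1/(4π·0.709²·17.8) = 0.008894 K/W
ΣR = 4.069 K/W
ΔT = Q·ΣR = 46.5 × 4.069 = 189.2 K
Heat flows inward, so T_out = T_in + ΔT = -171 + 189.2 = 18.2 °C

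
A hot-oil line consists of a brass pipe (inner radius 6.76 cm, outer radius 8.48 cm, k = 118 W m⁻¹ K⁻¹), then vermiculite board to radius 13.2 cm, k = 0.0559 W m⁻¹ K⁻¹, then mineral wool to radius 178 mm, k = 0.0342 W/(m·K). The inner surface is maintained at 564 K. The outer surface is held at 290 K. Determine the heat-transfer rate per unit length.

Q' = 103 W/m

Series thermal resistances, inner to outer:
  R'_brass = ln(0.0848/0.0676)/(2πk) = 0.2267/(2π·118) = 3.057×10^-4 m·K/W
  R'_vermiculite board = ln(0.132/0.0848)/(2πk) = 0.4425/(2π·0.0559) = 1.260 m·K/W
  R'_mineral wool = ln(0.178/0.132)/(2πk) = 0.2990/(2π·0.0342) = 1.391 m·K/W
ΣR = 3.057×10^-4 + 1.260 + 1.391 = 2.651 m·K/W
Q' = ΔT/ΣR = (564 K − 290 K)/2.651 = 103 W/m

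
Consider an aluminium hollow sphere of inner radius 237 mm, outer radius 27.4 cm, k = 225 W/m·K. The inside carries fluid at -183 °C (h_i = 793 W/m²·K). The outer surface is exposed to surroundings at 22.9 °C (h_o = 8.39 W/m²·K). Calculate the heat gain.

Resistance network (inner→outer):
  R_conv,in = 1/(4πr²h) = 1/(4π·0.237²·793) = 0.001787 K/W
  R_aluminium = (1/0.237 − 1/0.274)/(4πk) = 0.5698/(4π·225) = 2.015×10^-4 K/W
  R_conv,out = 1/(4πr²h) = 1/(4π·0.274²·8.39) = 0.1263 K/W
ΣR = 0.001787 + 2.015×10^-4 + 0.1263 = 0.1283 K/W
Q = ΔT/ΣR = (-183 °C − 22.9 °C)/0.1283 = -1600 W
(Negative Q ⇒ heat flows inward; heat gain = 1600 W.)

Q = 1600 W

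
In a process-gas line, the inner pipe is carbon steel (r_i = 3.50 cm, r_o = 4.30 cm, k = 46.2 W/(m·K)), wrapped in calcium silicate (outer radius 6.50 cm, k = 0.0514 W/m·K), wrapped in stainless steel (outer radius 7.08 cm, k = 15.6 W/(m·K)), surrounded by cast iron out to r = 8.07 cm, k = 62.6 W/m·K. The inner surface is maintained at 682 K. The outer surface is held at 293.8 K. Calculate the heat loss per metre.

Q' = 303 W/m

Series thermal resistances, inner to outer:
  R'_carbon steel = ln(0.0430/0.0350)/(2πk) = 0.2059/(2π·46.2) = 7.091×10^-4 m·K/W
  R'_calcium silicate = ln(0.0650/0.0430)/(2πk) = 0.4132/(2π·0.0514) = 1.279 m·K/W
  R'_stainless steel = ln(0.0708/0.0650)/(2πk) = 0.08547/(2π·15.6) = 8.720×10^-4 m·K/W
  R'_cast iron = ln(0.0807/0.0708)/(2πk) = 0.1309/(2π·62.6) = 3.327×10^-4 m·K/W
ΣR = 7.091×10^-4 + 1.279 + 8.720×10^-4 + 3.327×10^-4 = 1.281 m·K/W
Q' = ΔT/ΣR = (682 K − 293.8 K)/1.281 = 303 W/m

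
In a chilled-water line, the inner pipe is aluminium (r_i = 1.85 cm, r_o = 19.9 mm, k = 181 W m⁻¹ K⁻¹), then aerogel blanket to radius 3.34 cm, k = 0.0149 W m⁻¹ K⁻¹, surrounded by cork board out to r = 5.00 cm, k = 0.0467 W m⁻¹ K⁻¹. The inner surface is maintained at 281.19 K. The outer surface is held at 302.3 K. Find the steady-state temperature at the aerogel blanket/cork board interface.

T = 298.1 K

Resistance network (inner→outer):
  R'_aluminium = ln(0.0199/0.0185)/(2πk) = 0.07295/(2π·181) = 6.414×10^-5 m·K/W
  R'_aerogel blanket = ln(0.0334/0.0199)/(2πk) = 0.5178/(2π·0.0149) = 5.531 m·K/W
  R'_cork board = ln(0.0500/0.0334)/(2πk) = 0.4035/(2π·0.0467) = 1.375 m·K/W
ΣR = 6.414×10^-5 + 5.531 + 1.375 = 6.906 m·K/W
Q' = ΔT/ΣR = (281.19 K − 302.3 K)/6.906 = -3.057 W/m
From the inner boundary to the aerogel blanket/cork board interface, ΣR_partial = 5.531 m·K/W.
T_interface = T_in − Q'·ΣR_partial = 281.19 K − (-3.057)(5.531) = 298.1 K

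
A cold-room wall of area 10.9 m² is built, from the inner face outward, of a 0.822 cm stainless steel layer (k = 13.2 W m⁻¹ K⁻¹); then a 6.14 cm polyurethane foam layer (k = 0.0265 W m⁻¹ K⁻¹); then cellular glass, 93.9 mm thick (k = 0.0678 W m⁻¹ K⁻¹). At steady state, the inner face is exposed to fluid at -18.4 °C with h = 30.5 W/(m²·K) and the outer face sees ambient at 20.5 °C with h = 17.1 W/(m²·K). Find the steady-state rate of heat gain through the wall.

Treat each layer as a resistance in series:
  R_conv,in = 1/(hA) = 1/(30.5·10.9) = 0.003008 K/W
  R_stainless steel = L/(kA) = 0.00822/(13.2·10.9) = 5.713×10^-5 K/W
  R_polyurethane foam = L/(kA) = 0.0614/(0.0265·10.9) = 0.2126 K/W
  R_cellular glass = L/(kA) = 0.0939/(0.0678·10.9) = 0.1271 K/W
  R_conv,out = 1/(hA) = 1/(17.1·10.9) = 0.005365 K/W
ΣR = 0.003008 + 5.713×10^-5 + 0.2126 + 0.1271 + 0.005365 = 0.3481 K/W
Q = ΔT/ΣR = (-18.4 °C − 20.5 °C)/0.3481 = -112 W
(Negative Q ⇒ heat flows inward; heat gain = 112 W.)

Q = 112 W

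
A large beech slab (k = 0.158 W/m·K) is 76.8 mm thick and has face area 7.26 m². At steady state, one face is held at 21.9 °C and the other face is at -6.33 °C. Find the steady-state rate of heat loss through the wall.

Q = 422 W

Q = kA·ΔT/L = 0.158 × 7.26 × |21.9 °C − -6.33 °C| / 0.0768 = 422 W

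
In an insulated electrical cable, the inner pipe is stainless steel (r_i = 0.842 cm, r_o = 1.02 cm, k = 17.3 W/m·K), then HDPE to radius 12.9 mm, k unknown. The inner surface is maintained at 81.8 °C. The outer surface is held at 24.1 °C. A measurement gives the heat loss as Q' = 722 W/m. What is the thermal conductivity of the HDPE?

ΣR = ΔT/Q' = |81.8 − 24.1|/722 = 0.07992 m·K/W
Known resistances:
  R'_stainless steel = ln(0.0102/0.00842)/(2πk) = 0.1918/(2π·17.3) = 0.001764 m·K/W
R_HDPE = ΣR − ΣR_known = 0.07992 − 0.001764 = 0.07816 m·K/W
ln(r₂/r₁)/(2πk) = 0.07816 ⇒ k = 0.2348/(2π·0.07816) = 0.478 W/m·K

k = 0.478 W/m·K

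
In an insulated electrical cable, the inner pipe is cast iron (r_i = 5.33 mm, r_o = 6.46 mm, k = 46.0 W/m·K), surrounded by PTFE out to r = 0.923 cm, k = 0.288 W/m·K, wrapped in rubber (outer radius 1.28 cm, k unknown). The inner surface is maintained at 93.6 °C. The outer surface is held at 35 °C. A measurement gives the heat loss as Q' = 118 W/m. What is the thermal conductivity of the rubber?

k = 0.174 W/m·K

ΣR = ΔT/Q' = |93.6 − 35|/118 = 0.4966 m·K/W
Known resistances:
  R'_cast iron = ln(0.00646/0.00533)/(2πk) = 0.1923/(2π·46.0) = 6.653×10^-4 m·K/W
  R'_PTFE = ln(0.00923/0.00646)/(2πk) = 0.3568/(2π·0.288) = 0.1972 m·K/W
R_rubber = ΣR − ΣR_known = 0.4966 − 0.1979 = 0.2987 m·K/W
ln(r₂/r₁)/(2πk) = 0.2987 ⇒ k = 0.3270/(2π·0.2987) = 0.174 W/m·K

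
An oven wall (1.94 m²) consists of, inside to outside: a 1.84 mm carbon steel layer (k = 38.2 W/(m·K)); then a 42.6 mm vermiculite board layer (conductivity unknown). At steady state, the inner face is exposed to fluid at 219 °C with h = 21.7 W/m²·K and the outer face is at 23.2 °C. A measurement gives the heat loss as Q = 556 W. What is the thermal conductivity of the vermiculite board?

ΣR = ΔT/Q = |219 − 23.2|/556 = 0.3522 K/W
Known resistances:
  R_conv,in = 1/(hA) = 1/(21.7·1.94) = 0.02375 K/W
  R_carbon steel = L/(kA) = 0.00184/(38.2·1.94) = 2.483×10^-5 K/W
R_vermiculite board = ΣR − ΣR_known = 0.3522 − 0.02377 = 0.3284 K/W
L/(kA) = 0.3284 ⇒ k = 0.0426/(0.3284·1.94) = 0.0669 W/m·K

k = 0.0669 W/m·K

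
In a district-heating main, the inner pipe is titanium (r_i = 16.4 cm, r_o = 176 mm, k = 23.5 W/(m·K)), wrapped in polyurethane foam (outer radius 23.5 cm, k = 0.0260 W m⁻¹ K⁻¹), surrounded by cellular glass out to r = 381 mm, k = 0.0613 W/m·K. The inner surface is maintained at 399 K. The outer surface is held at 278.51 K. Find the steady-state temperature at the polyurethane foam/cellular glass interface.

T = 328.5 K

Treat each layer as a resistance in series:
  R'_titanium = ln(0.176/0.164)/(2πk) = 0.07062/(2π·23.5) = 4.783×10^-4 m·K/W
  R'_polyurethane foam = ln(0.235/0.176)/(2πk) = 0.2891/(2π·0.0260) = 1.770 m·K/W
  R'_cellular glass = ln(0.381/0.235)/(2πk) = 0.4832/(2π·0.0613) = 1.255 m·K/W
ΣR = 4.783×10^-4 + 1.770 + 1.255 = 3.025 m·K/W
Q' = ΔT/ΣR = (399 K − 278.51 K)/3.025 = 39.83 W/m
From the inner boundary to the polyurethane foam/cellular glass interface, ΣR_partial = 1.770 m·K/W.
T_interface = T_in − Q'·ΣR_partial = 399 K − (39.83)(1.770) = 328.5 K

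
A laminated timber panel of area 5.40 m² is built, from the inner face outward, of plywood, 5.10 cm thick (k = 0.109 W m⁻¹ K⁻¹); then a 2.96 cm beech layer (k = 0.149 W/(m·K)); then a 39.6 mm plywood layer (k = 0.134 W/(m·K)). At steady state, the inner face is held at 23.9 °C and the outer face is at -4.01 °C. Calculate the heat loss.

Series thermal resistances, inner to outer:
  R_plywood = L/(kA) = 0.0510/(0.109·5.40) = 0.08665 K/W
  R_beech = L/(kA) = 0.0296/(0.149·5.40) = 0.03679 K/W
  R_plywood = L/(kA) = 0.0396/(0.134·5.40) = 0.05473 K/W
ΣR = 0.08665 + 0.03679 + 0.05473 = 0.1782 K/W
Q = ΔT/ΣR = (23.9 °C − -4.01 °C)/0.1782 = 157 W

Q = 157 W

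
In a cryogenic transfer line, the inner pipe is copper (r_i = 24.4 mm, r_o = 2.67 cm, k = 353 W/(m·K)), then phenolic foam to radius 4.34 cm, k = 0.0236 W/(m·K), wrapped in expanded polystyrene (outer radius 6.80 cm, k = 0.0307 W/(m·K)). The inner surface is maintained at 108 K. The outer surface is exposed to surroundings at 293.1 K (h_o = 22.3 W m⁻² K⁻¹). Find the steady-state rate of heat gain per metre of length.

Q' = 32.4 W/m

Series thermal resistances, inner to outer:
  R'_copper = ln(0.0267/0.0244)/(2πk) = 0.09008/(2π·353) = 4.061×10^-5 m·K/W
  R'_phenolic foam = ln(0.0434/0.0267)/(2πk) = 0.4858/(2π·0.0236) = 3.276 m·K/W
  R'_expanded polystyrene = ln(0.0680/0.0434)/(2πk) = 0.4490/(2π·0.0307) = 2.328 m·K/W
  R'_conv,out = 1/(2πr h) = 1/(2π·0.0680·22.3) = 0.1050 m·K/W
ΣR = 4.061×10^-5 + 3.276 + 2.328 + 0.1050 = 5.709 m·K/W
Q' = ΔT/ΣR = (108 K − 293.1 K)/5.709 = -32.4 W/m
(Negative Q' ⇒ heat flows inward; heat gain = 32.4 W/m.)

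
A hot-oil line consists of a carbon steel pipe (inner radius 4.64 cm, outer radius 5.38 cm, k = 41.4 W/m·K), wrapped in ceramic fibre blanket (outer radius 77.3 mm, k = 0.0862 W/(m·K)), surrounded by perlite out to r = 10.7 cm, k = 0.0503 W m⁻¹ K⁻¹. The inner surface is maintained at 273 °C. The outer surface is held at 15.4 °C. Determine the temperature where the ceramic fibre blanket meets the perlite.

T = 171 °C

Series thermal resistances, inner to outer:
  R'_carbon steel = ln(0.0538/0.0464)/(2πk) = 0.1480/(2π·41.4) = 5.689×10^-4 m·K/W
  R'_ceramic fibre blanket = ln(0.0773/0.0538)/(2πk) = 0.3624/(2π·0.0862) = 0.6692 m·K/W
  R'_perlite = ln(0.107/0.0773)/(2πk) = 0.3251/(2π·0.0503) = 1.029 m·K/W
ΣR = 5.689×10^-4 + 0.6692 + 1.029 = 1.699 m·K/W
Q' = ΔT/ΣR = (273 °C − 15.4 °C)/1.699 = 151.6 W/m
From the inner boundary to the ceramic fibre blanket/perlite interface, ΣR_partial = 0.6698 m·K/W.
T_interface = T_in − Q'·ΣR_partial = 273 °C − (151.6)(0.6698) = 171 °C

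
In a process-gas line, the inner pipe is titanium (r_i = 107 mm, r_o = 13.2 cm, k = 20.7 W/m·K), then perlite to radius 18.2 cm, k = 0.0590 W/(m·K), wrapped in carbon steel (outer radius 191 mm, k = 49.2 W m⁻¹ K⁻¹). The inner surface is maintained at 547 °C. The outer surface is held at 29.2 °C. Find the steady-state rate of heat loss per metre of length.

Q' = 596 W/m

Treat each layer as a resistance in series:
  R'_titanium = ln(0.132/0.107)/(2πk) = 0.2100/(2π·20.7) = 0.001614 m·K/W
  R'_perlite = ln(0.182/0.132)/(2πk) = 0.3212/(2π·0.0590) = 0.8665 m·K/W
  R'_carbon steel = ln(0.191/0.182)/(2πk) = 0.04827/(2π·49.2) = 1.561×10^-4 m·K/W
ΣR = 0.001614 + 0.8665 + 1.561×10^-4 = 0.8683 m·K/W
Q' = ΔT/ΣR = (547 °C − 29.2 °C)/0.8683 = 596 W/m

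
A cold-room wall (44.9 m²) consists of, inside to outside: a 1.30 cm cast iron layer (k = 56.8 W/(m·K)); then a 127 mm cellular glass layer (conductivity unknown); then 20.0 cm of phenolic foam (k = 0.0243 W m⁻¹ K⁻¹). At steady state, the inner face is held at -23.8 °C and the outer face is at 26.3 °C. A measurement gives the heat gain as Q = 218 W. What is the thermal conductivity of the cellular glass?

ΣR = ΔT/Q = |-23.8 − 26.3|/218 = 0.2298 K/W
Known resistances:
  R_cast iron = L/(kA) = 0.0130/(56.8·44.9) = 5.097×10^-6 K/W
  R_phenolic foam = L/(kA) = 0.200/(0.0243·44.9) = 0.1833 K/W
R_cellular glass = ΣR − ΣR_known = 0.2298 − 0.1833 = 0.04650 K/W
L/(kA) = 0.04650 ⇒ k = 0.127/(0.04650·44.9) = 0.0608 W/m·K

k = 0.0608 W/m·K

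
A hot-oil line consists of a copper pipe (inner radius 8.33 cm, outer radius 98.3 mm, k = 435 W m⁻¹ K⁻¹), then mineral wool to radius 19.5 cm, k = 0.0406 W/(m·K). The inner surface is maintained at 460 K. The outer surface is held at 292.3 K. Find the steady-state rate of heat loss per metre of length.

Q' = 62.5 W/m

Series thermal resistances, inner to outer:
  R'_copper = ln(0.0983/0.0833)/(2πk) = 0.1656/(2π·435) = 6.058×10^-5 m·K/W
  R'_mineral wool = ln(0.195/0.0983)/(2πk) = 0.6850/(2π·0.0406) = 2.685 m·K/W
ΣR = 6.058×10^-5 + 2.685 = 2.685 m·K/W
Q' = ΔT/ΣR = (460 K − 292.3 K)/2.685 = 62.5 W/m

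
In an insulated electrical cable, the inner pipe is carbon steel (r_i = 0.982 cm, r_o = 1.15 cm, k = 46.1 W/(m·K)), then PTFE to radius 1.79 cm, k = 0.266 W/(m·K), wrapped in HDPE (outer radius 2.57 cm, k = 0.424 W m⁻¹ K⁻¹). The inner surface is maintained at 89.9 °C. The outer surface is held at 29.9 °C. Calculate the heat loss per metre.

Q' = 150 W/m

Resistance network (inner→outer):
  R'_carbon steel = ln(0.0115/0.00982)/(2πk) = 0.1579/(2π·46.1) = 5.452×10^-4 m·K/W
  R'_PTFE = ln(0.0179/0.0115)/(2πk) = 0.4425/(2π·0.266) = 0.2647 m·K/W
  R'_HDPE = ln(0.0257/0.0179)/(2πk) = 0.3617/(2π·0.424) = 0.1358 m·K/W
ΣR = 5.452×10^-4 + 0.2647 + 0.1358 = 0.4010 m·K/W
Q' = ΔT/ΣR = (89.9 °C − 29.9 °C)/0.4010 = 150 W/m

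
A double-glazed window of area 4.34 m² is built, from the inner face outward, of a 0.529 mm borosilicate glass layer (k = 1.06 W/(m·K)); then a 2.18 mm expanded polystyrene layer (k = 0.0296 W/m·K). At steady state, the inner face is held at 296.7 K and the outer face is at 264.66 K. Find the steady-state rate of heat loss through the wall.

Q = 1880 W

Series thermal resistances, inner to outer:
  R_borosilicate glass = L/(kA) = 5.29×10^-4/(1.06·4.34) = 1.150×10^-4 K/W
  R_expanded polystyrene = L/(kA) = 0.00218/(0.0296·4.34) = 0.01697 K/W
ΣR = 1.150×10^-4 + 0.01697 = 0.01708 K/W
Q = ΔT/ΣR = (296.7 K − 264.66 K)/0.01708 = 1880 W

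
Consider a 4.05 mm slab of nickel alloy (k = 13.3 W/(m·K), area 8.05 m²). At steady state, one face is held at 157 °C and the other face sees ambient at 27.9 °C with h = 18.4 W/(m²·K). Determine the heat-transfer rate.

Q = 19.0 kW

Series thermal resistances, inner to outer:
  R_nickel alloy = L/(kA) = 0.00405/(13.3·8.05) = 3.783×10^-5 K/W
  R_conv,out = 1/(hA) = 1/(18.4·8.05) = 0.006751 K/W
ΣR = 3.783×10^-5 + 0.006751 = 0.006789 K/W
Q = ΔT/ΣR = (157 °C − 27.9 °C)/0.006789 = 19000 W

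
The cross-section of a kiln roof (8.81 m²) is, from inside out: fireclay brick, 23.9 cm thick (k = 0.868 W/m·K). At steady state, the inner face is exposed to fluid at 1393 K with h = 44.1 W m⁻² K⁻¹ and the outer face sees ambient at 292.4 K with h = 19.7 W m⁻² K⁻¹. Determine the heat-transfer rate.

Treat each layer as a resistance in series:
  R_conv,in = 1/(hA) = 1/(44.1·8.81) = 0.002574 K/W
  R_fireclay brick = L/(kA) = 0.239/(0.868·8.81) = 0.03125 K/W
  R_conv,out = 1/(hA) = 1/(19.7·8.81) = 0.005762 K/W
ΣR = 0.002574 + 0.03125 + 0.005762 = 0.03959 K/W
Q = ΔT/ΣR = (1393 K − 292.4 K)/0.03959 = 27800 W

Q = 27800 W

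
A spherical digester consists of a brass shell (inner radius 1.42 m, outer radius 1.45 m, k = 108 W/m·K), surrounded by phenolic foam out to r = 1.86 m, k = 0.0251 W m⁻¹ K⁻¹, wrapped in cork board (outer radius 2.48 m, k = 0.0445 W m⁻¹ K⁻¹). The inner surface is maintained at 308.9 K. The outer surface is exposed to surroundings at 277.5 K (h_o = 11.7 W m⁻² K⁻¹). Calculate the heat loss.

Q = 43.4 W

Series thermal resistances, inner to outer:
  R_brass = (1/1.42 − 1/1.45)/(4πk) = 0.01457/(4π·108) = 1.074×10^-5 K/W
  R_phenolic foam = (1/1.45 − 1/1.86)/(4πk) = 0.1520/(4π·0.0251) = 0.4820 K/W
  R_cork board = (1/1.86 − 1/2.48)/(4πk) = 0.1344/(4π·0.0445) = 0.2404 K/W
  R_conv,out = 1/(4πr²h) = 1/(4π·2.48²·11.7) = 0.001106 K/W
ΣR = 1.074×10^-5 + 0.4820 + 0.2404 + 0.001106 = 0.7235 K/W
Q = ΔT/ΣR = (308.9 K − 277.5 K)/0.7235 = 43.4 W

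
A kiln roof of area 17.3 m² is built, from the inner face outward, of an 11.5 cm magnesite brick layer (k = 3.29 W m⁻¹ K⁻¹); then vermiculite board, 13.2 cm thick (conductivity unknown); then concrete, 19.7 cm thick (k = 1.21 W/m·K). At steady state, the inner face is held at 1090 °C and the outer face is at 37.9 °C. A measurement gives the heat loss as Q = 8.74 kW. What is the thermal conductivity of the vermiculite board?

ΣR = ΔT/Q = |1090 − 37.9|/8740 = 0.1204 K/W
Known resistances:
  R_magnesite brick = L/(kA) = 0.115/(3.29·17.3) = 0.002020 K/W
  R_concrete = L/(kA) = 0.197/(1.21·17.3) = 0.009411 K/W
R_vermiculite board = ΣR − ΣR_known = 0.1204 − 0.01143 = 0.1090 K/W
L/(kA) = 0.1090 ⇒ k = 0.132/(0.1090·17.3) = 0.0700 W/m·K

k = 0.0700 W/m·K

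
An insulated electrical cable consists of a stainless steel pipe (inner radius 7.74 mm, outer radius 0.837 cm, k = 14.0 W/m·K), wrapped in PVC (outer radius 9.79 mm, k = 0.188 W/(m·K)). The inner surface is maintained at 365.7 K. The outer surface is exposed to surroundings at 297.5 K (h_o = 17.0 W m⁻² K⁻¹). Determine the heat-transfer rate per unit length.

Treat each layer as a resistance in series:
  R'_stainless steel = ln(0.00837/0.00774)/(2πk) = 0.07825/(2π·14.0) = 8.896×10^-4 m·K/W
  R'_PVC = ln(0.00979/0.00837)/(2πk) = 0.1567/(2π·0.188) = 0.1327 m·K/W
  R'_conv,out = 1/(2πr h) = 1/(2π·0.00979·17.0) = 0.9563 m·K/W
ΣR = 8.896×10^-4 + 0.1327 + 0.9563 = 1.090 m·K/W
Q' = ΔT/ΣR = (365.7 K − 297.5 K)/1.090 = 62.6 W/m

Q' = 62.6 W/m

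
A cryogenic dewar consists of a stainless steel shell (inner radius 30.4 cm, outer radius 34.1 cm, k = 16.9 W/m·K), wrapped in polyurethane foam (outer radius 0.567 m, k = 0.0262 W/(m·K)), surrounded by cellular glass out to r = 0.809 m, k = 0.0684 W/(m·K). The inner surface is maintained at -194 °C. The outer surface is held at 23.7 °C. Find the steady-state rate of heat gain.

Q = 52.3 W

Series thermal resistances, inner to outer:
  R_stainless steel = (1/0.304 − 1/0.341)/(4πk) = 0.3569/(4π·16.9) = 0.001681 K/W
  R_polyurethane foam = (1/0.341 − 1/0.567)/(4πk) = 1.169/(4π·0.0262) = 3.550 K/W
  R_cellular glass = (1/0.567 − 1/0.809)/(4πk) = 0.5276/(4π·0.0684) = 0.6138 K/W
ΣR = 0.001681 + 3.550 + 0.6138 = 4.165 K/W
Q = ΔT/ΣR = (-194 °C − 23.7 °C)/4.165 = -52.3 W
(Negative Q ⇒ heat flows inward; heat gain = 52.3 W.)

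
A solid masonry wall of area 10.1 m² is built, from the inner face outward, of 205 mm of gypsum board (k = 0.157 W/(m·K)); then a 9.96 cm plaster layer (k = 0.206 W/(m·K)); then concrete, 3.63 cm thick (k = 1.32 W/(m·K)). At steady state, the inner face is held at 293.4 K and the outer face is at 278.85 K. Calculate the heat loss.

Q = 80.9 W

Treat each layer as a resistance in series:
  R_gypsum board = L/(kA) = 0.205/(0.157·10.1) = 0.1293 K/W
  R_plaster = L/(kA) = 0.0996/(0.206·10.1) = 0.04787 K/W
  R_concrete = L/(kA) = 0.0363/(1.32·10.1) = 0.002723 K/W
ΣR = 0.1293 + 0.04787 + 0.002723 = 0.1799 K/W
Q = ΔT/ΣR = (293.4 K − 278.85 K)/0.1799 = 80.9 W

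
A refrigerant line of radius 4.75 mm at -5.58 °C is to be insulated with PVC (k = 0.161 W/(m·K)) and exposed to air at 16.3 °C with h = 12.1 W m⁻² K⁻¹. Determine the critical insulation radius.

For a cylinder, r_cr = k_ins/h = 0.161/12.1 = 0.0133 m = 1.33 cm

r_cr = 1.33 cm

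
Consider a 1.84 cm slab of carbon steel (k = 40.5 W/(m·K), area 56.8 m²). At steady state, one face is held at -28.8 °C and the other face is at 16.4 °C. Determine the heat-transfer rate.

Q = kA·ΔT/L = 40.5 × 56.8 × |-28.8 °C − 16.4 °C| / 0.0184 = 5.65×10^6 W

Q = 5650 kW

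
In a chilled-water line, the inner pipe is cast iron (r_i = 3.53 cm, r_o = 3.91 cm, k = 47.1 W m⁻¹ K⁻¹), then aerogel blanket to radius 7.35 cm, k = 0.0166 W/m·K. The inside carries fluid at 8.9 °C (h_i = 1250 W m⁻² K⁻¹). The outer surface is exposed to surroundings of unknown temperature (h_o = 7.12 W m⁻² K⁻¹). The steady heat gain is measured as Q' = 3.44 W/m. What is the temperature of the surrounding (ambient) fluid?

Series resistances:
  R'_conv,in = 1/(2πr h) = 1/(2π·0.0353·1250) = 0.003607 m·K/W
  R'_cast iron = ln(0.0391/0.0353)/(2πk) = 0.1022/(2π·47.1) = 3.455×10^-4 m·K/W
  R'_aerogel blanket = ln(0.0735/0.0391)/(2πk) = 0.6312/(2π·0.0166) = 6.051 m·K/W
  R'_conv,out = 1/(2πr h) = 1/(2π·0.0735·7.12) = 0.3041 m·K/W
ΣR = 6.359 m·K/W
ΔT = Q'·ΣR = 3.44 × 6.359 = 21.87 K
Heat flows inward, so T_out = T_in + ΔT = 8.9 + 21.87 = 30.8 °C

T_out = 30.8 °C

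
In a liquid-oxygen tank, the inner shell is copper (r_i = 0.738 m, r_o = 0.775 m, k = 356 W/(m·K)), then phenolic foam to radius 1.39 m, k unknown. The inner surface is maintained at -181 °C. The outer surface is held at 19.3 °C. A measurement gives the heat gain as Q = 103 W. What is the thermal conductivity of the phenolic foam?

ΣR = ΔT/Q = |-181 − 19.3|/103 = 1.945 K/W
Known resistances:
  R_copper = (1/0.738 − 1/0.775)/(4πk) = 0.06469/(4π·356) = 1.446×10^-5 K/W
R_phenolic foam = ΣR − ΣR_known = 1.945 − 1.446×10^-5 = 1.945 K/W
(1/r₁−1/r₂)/(4πk) = 1.945 ⇒ k = 0.5709/(4π·1.945) = 0.0234 W/m·K

k = 0.0234 W/m·K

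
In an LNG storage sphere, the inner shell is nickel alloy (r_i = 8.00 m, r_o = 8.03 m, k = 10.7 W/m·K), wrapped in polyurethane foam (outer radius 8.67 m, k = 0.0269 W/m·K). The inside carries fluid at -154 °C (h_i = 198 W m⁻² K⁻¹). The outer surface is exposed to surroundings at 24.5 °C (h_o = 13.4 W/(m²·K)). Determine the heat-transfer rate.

Treat each layer as a resistance in series:
  R_conv,in = 1/(4πr²h) = 1/(4π·8.00²·198) = 6.280×10^-6 K/W
  R_nickel alloy = (1/8.00 − 1/8.03)/(4πk) = 4.670×10^-4/(4π·10.7) = 3.473×10^-6 K/W
  R_polyurethane foam = (1/8.03 − 1/8.67)/(4πk) = 0.009193/(4π·0.0269) = 0.02719 K/W
  R_conv,out = 1/(4πr²h) = 1/(4π·8.67²·13.4) = 7.900×10^-5 K/W
ΣR = 6.280×10^-6 + 3.473×10^-6 + 0.02719 + 7.900×10^-5 = 0.02728 K/W
Q = ΔT/ΣR = (-154 °C − 24.5 °C)/0.02728 = -6540 W
(Negative Q ⇒ heat flows inward; heat gain = 6540 W.)

Q = 6540 W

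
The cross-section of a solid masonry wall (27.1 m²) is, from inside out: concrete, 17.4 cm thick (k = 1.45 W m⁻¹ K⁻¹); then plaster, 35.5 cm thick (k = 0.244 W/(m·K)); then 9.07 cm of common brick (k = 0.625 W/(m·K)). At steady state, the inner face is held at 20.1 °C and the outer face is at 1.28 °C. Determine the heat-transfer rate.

Q = 297 W

Series thermal resistances, inner to outer:
  R_concrete = L/(kA) = 0.174/(1.45·27.1) = 0.004428 K/W
  R_plaster = L/(kA) = 0.355/(0.244·27.1) = 0.05369 K/W
  R_common brick = L/(kA) = 0.0907/(0.625·27.1) = 0.005355 K/W
ΣR = 0.004428 + 0.05369 + 0.005355 = 0.06347 K/W
Q = ΔT/ΣR = (20.1 °C − 1.28 °C)/0.06347 = 297 W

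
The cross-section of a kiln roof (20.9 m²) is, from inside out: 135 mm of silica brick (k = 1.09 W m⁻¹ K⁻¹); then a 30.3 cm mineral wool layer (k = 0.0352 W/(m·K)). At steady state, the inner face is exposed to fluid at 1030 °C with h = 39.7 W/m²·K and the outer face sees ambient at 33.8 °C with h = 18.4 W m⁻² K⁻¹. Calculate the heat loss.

Treat each layer as a resistance in series:
  R_conv,in = 1/(hA) = 1/(39.7·20.9) = 0.001205 K/W
  R_silica brick = L/(kA) = 0.135/(1.09·20.9) = 0.005926 K/W
  R_mineral wool = L/(kA) = 0.303/(0.0352·20.9) = 0.4119 K/W
  R_conv,out = 1/(hA) = 1/(18.4·20.9) = 0.002600 K/W
ΣR = 0.001205 + 0.005926 + 0.4119 + 0.002600 = 0.4216 K/W
Q = ΔT/ΣR = (1030 °C − 33.8 °C)/0.4216 = 2360 W

Q = 2.36 kW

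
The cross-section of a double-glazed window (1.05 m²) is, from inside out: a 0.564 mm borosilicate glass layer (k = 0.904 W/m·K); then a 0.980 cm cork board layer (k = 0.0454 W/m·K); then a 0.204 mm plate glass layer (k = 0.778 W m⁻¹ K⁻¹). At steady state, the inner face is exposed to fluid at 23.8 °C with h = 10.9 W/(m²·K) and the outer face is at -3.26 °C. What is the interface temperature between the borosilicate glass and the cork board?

Resistance network (inner→outer):
  R_conv,in = 1/(hA) = 1/(10.9·1.05) = 0.08737 K/W
  R_borosilicate glass = L/(kA) = 5.64×10^-4/(0.904·1.05) = 5.942×10^-4 K/W
  R_cork board = L/(kA) = 0.00980/(0.0454·1.05) = 0.2056 K/W
  R_plate glass = L/(kA) = 2.04×10^-4/(0.778·1.05) = 2.497×10^-4 K/W
ΣR = 0.08737 + 5.942×10^-4 + 0.2056 + 2.497×10^-4 = 0.2938 K/W
Q = ΔT/ΣR = (23.8 °C − -3.26 °C)/0.2938 = 92.10 W
From the inner boundary to the borosilicate glass/cork board interface, ΣR_partial = 0.08796 K/W.
T_interface = T_in − Q·ΣR_partial = 23.8 °C − (92.10)(0.08796) = 15.7 °C

T = 15.7 °C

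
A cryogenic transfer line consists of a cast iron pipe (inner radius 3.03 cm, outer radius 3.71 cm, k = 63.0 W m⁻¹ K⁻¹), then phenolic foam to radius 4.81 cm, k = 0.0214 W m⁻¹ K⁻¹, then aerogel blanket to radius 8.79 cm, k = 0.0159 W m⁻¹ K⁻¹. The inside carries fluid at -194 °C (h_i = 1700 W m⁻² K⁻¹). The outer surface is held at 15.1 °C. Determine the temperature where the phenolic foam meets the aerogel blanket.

Treat each layer as a resistance in series:
  R'_conv,in = 1/(2πr h) = 1/(2π·0.0303·1700) = 0.003090 m·K/W
  R'_cast iron = ln(0.0371/0.0303)/(2πk) = 0.2025/(2π·63.0) = 5.115×10^-4 m·K/W
  R'_phenolic foam = ln(0.0481/0.0371)/(2πk) = 0.2597/(2π·0.0214) = 1.931 m·K/W
  R'_aerogel blanket = ln(0.0879/0.0481)/(2πk) = 0.6029/(2π·0.0159) = 6.035 m·K/W
ΣR = 0.003090 + 5.115×10^-4 + 1.931 + 6.035 = 7.970 m·K/W
Q' = ΔT/ΣR = (-194 °C − 15.1 °C)/7.970 = -26.24 W/m
From the inner boundary to the phenolic foam/aerogel blanket interface, ΣR_partial = 1.935 m·K/W.
T_interface = T_in − Q'·ΣR_partial = -194 °C − (-26.24)(1.935) = -143 °C

T = -143 °C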